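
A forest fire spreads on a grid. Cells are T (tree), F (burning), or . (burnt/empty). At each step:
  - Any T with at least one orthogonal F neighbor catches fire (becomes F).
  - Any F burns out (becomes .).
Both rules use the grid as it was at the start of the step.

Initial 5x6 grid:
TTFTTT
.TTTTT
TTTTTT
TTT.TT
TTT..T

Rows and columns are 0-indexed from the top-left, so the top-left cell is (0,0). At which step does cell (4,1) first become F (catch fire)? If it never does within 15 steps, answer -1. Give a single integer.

Step 1: cell (4,1)='T' (+3 fires, +1 burnt)
Step 2: cell (4,1)='T' (+5 fires, +3 burnt)
Step 3: cell (4,1)='T' (+5 fires, +5 burnt)
Step 4: cell (4,1)='T' (+5 fires, +5 burnt)
Step 5: cell (4,1)='F' (+4 fires, +5 burnt)
  -> target ignites at step 5
Step 6: cell (4,1)='.' (+2 fires, +4 burnt)
Step 7: cell (4,1)='.' (+1 fires, +2 burnt)
Step 8: cell (4,1)='.' (+0 fires, +1 burnt)
  fire out at step 8

5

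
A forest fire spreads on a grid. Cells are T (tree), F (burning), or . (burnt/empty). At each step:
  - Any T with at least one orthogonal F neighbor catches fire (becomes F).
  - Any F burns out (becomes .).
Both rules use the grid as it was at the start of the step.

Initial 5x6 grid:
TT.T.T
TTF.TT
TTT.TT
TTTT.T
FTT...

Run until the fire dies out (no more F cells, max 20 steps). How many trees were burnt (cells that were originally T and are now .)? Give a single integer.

Answer: 13

Derivation:
Step 1: +4 fires, +2 burnt (F count now 4)
Step 2: +7 fires, +4 burnt (F count now 7)
Step 3: +2 fires, +7 burnt (F count now 2)
Step 4: +0 fires, +2 burnt (F count now 0)
Fire out after step 4
Initially T: 20, now '.': 23
Total burnt (originally-T cells now '.'): 13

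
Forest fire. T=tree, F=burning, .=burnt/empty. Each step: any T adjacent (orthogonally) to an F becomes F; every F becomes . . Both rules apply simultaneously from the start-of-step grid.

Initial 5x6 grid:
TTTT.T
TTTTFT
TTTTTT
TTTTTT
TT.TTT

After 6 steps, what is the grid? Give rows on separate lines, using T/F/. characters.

Step 1: 3 trees catch fire, 1 burn out
  TTTT.T
  TTTF.F
  TTTTFT
  TTTTTT
  TT.TTT
Step 2: 6 trees catch fire, 3 burn out
  TTTF.F
  TTF...
  TTTF.F
  TTTTFT
  TT.TTT
Step 3: 6 trees catch fire, 6 burn out
  TTF...
  TF....
  TTF...
  TTTF.F
  TT.TFT
Step 4: 6 trees catch fire, 6 burn out
  TF....
  F.....
  TF....
  TTF...
  TT.F.F
Step 5: 3 trees catch fire, 6 burn out
  F.....
  ......
  F.....
  TF....
  TT....
Step 6: 2 trees catch fire, 3 burn out
  ......
  ......
  ......
  F.....
  TF....

......
......
......
F.....
TF....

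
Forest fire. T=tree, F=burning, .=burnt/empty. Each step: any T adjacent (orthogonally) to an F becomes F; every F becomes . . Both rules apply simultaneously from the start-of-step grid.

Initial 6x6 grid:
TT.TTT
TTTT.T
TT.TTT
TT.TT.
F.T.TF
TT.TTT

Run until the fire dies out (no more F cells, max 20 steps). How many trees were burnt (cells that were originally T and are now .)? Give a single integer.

Step 1: +4 fires, +2 burnt (F count now 4)
Step 2: +5 fires, +4 burnt (F count now 5)
Step 3: +5 fires, +5 burnt (F count now 5)
Step 4: +4 fires, +5 burnt (F count now 4)
Step 5: +4 fires, +4 burnt (F count now 4)
Step 6: +2 fires, +4 burnt (F count now 2)
Step 7: +1 fires, +2 burnt (F count now 1)
Step 8: +0 fires, +1 burnt (F count now 0)
Fire out after step 8
Initially T: 26, now '.': 35
Total burnt (originally-T cells now '.'): 25

Answer: 25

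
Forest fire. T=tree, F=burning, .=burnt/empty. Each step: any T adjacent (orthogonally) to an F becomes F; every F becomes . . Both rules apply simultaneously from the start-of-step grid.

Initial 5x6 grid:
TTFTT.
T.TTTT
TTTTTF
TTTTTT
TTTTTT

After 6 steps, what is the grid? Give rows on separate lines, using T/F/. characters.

Step 1: 6 trees catch fire, 2 burn out
  TF.FT.
  T.FTTF
  TTTTF.
  TTTTTF
  TTTTTT
Step 2: 8 trees catch fire, 6 burn out
  F...F.
  T..FF.
  TTFF..
  TTTTF.
  TTTTTF
Step 3: 5 trees catch fire, 8 burn out
  ......
  F.....
  TF....
  TTFF..
  TTTTF.
Step 4: 4 trees catch fire, 5 burn out
  ......
  ......
  F.....
  TF....
  TTFF..
Step 5: 2 trees catch fire, 4 burn out
  ......
  ......
  ......
  F.....
  TF....
Step 6: 1 trees catch fire, 2 burn out
  ......
  ......
  ......
  ......
  F.....

......
......
......
......
F.....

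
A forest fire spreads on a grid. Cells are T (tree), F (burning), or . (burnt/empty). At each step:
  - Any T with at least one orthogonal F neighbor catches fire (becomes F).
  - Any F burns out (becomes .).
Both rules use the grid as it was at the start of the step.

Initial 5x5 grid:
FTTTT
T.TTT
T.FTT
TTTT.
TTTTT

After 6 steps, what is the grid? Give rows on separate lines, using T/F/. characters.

Step 1: 5 trees catch fire, 2 burn out
  .FTTT
  F.FTT
  T..FT
  TTFT.
  TTTTT
Step 2: 7 trees catch fire, 5 burn out
  ..FTT
  ...FT
  F...F
  TF.F.
  TTFTT
Step 3: 5 trees catch fire, 7 burn out
  ...FT
  ....F
  .....
  F....
  TF.FT
Step 4: 3 trees catch fire, 5 burn out
  ....F
  .....
  .....
  .....
  F...F
Step 5: 0 trees catch fire, 3 burn out
  .....
  .....
  .....
  .....
  .....
Step 6: 0 trees catch fire, 0 burn out
  .....
  .....
  .....
  .....
  .....

.....
.....
.....
.....
.....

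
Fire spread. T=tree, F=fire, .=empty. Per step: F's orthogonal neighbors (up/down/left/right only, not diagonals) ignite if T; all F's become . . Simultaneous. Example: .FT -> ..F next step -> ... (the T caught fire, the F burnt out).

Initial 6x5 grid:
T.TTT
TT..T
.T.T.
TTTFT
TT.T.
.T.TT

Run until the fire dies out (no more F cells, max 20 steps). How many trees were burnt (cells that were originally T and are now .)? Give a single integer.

Step 1: +4 fires, +1 burnt (F count now 4)
Step 2: +2 fires, +4 burnt (F count now 2)
Step 3: +4 fires, +2 burnt (F count now 4)
Step 4: +3 fires, +4 burnt (F count now 3)
Step 5: +1 fires, +3 burnt (F count now 1)
Step 6: +1 fires, +1 burnt (F count now 1)
Step 7: +0 fires, +1 burnt (F count now 0)
Fire out after step 7
Initially T: 19, now '.': 26
Total burnt (originally-T cells now '.'): 15

Answer: 15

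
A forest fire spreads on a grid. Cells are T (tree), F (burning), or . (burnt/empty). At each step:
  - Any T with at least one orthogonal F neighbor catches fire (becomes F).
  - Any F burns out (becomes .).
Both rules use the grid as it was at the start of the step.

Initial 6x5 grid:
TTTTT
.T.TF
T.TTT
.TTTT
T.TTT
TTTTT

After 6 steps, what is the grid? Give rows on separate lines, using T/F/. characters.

Step 1: 3 trees catch fire, 1 burn out
  TTTTF
  .T.F.
  T.TTF
  .TTTT
  T.TTT
  TTTTT
Step 2: 3 trees catch fire, 3 burn out
  TTTF.
  .T...
  T.TF.
  .TTTF
  T.TTT
  TTTTT
Step 3: 4 trees catch fire, 3 burn out
  TTF..
  .T...
  T.F..
  .TTF.
  T.TTF
  TTTTT
Step 4: 4 trees catch fire, 4 burn out
  TF...
  .T...
  T....
  .TF..
  T.TF.
  TTTTF
Step 5: 5 trees catch fire, 4 burn out
  F....
  .F...
  T....
  .F...
  T.F..
  TTTF.
Step 6: 1 trees catch fire, 5 burn out
  .....
  .....
  T....
  .....
  T....
  TTF..

.....
.....
T....
.....
T....
TTF..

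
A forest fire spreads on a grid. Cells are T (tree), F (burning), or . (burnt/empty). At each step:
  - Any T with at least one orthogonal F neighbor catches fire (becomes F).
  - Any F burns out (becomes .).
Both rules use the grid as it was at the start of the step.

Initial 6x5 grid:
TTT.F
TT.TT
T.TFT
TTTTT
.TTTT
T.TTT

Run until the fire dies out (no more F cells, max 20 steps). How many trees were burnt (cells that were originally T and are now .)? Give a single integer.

Answer: 22

Derivation:
Step 1: +5 fires, +2 burnt (F count now 5)
Step 2: +3 fires, +5 burnt (F count now 3)
Step 3: +4 fires, +3 burnt (F count now 4)
Step 4: +4 fires, +4 burnt (F count now 4)
Step 5: +1 fires, +4 burnt (F count now 1)
Step 6: +1 fires, +1 burnt (F count now 1)
Step 7: +2 fires, +1 burnt (F count now 2)
Step 8: +1 fires, +2 burnt (F count now 1)
Step 9: +1 fires, +1 burnt (F count now 1)
Step 10: +0 fires, +1 burnt (F count now 0)
Fire out after step 10
Initially T: 23, now '.': 29
Total burnt (originally-T cells now '.'): 22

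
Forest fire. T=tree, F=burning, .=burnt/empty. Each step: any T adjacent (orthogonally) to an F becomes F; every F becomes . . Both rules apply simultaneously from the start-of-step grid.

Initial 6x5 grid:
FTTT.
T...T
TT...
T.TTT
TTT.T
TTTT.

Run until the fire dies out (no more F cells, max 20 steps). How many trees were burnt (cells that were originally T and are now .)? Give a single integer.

Step 1: +2 fires, +1 burnt (F count now 2)
Step 2: +2 fires, +2 burnt (F count now 2)
Step 3: +3 fires, +2 burnt (F count now 3)
Step 4: +1 fires, +3 burnt (F count now 1)
Step 5: +2 fires, +1 burnt (F count now 2)
Step 6: +2 fires, +2 burnt (F count now 2)
Step 7: +2 fires, +2 burnt (F count now 2)
Step 8: +2 fires, +2 burnt (F count now 2)
Step 9: +1 fires, +2 burnt (F count now 1)
Step 10: +1 fires, +1 burnt (F count now 1)
Step 11: +0 fires, +1 burnt (F count now 0)
Fire out after step 11
Initially T: 19, now '.': 29
Total burnt (originally-T cells now '.'): 18

Answer: 18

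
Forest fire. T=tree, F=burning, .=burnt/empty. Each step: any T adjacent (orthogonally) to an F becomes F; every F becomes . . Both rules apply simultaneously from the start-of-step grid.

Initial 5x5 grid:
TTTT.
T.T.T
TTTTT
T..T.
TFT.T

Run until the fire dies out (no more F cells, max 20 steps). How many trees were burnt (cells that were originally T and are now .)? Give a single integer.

Step 1: +2 fires, +1 burnt (F count now 2)
Step 2: +1 fires, +2 burnt (F count now 1)
Step 3: +1 fires, +1 burnt (F count now 1)
Step 4: +2 fires, +1 burnt (F count now 2)
Step 5: +2 fires, +2 burnt (F count now 2)
Step 6: +3 fires, +2 burnt (F count now 3)
Step 7: +3 fires, +3 burnt (F count now 3)
Step 8: +2 fires, +3 burnt (F count now 2)
Step 9: +0 fires, +2 burnt (F count now 0)
Fire out after step 9
Initially T: 17, now '.': 24
Total burnt (originally-T cells now '.'): 16

Answer: 16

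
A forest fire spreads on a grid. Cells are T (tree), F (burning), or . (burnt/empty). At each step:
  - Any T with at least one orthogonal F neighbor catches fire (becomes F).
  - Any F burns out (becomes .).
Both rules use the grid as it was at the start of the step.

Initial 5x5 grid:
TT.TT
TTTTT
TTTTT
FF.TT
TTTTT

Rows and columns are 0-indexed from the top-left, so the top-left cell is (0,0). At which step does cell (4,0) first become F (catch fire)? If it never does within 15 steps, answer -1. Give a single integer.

Step 1: cell (4,0)='F' (+4 fires, +2 burnt)
  -> target ignites at step 1
Step 2: cell (4,0)='.' (+4 fires, +4 burnt)
Step 3: cell (4,0)='.' (+5 fires, +4 burnt)
Step 4: cell (4,0)='.' (+4 fires, +5 burnt)
Step 5: cell (4,0)='.' (+3 fires, +4 burnt)
Step 6: cell (4,0)='.' (+1 fires, +3 burnt)
Step 7: cell (4,0)='.' (+0 fires, +1 burnt)
  fire out at step 7

1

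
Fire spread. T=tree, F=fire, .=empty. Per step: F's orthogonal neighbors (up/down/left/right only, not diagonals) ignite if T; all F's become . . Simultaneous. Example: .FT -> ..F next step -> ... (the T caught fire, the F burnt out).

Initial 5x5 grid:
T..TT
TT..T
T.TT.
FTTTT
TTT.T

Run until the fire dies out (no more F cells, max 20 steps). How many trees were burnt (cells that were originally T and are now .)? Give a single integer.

Step 1: +3 fires, +1 burnt (F count now 3)
Step 2: +3 fires, +3 burnt (F count now 3)
Step 3: +5 fires, +3 burnt (F count now 5)
Step 4: +2 fires, +5 burnt (F count now 2)
Step 5: +1 fires, +2 burnt (F count now 1)
Step 6: +0 fires, +1 burnt (F count now 0)
Fire out after step 6
Initially T: 17, now '.': 22
Total burnt (originally-T cells now '.'): 14

Answer: 14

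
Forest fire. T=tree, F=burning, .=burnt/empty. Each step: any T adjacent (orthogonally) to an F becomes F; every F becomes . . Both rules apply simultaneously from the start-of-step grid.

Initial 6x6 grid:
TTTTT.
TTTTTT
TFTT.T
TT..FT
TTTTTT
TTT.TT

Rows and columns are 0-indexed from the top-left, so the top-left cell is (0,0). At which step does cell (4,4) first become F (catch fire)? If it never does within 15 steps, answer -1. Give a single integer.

Step 1: cell (4,4)='F' (+6 fires, +2 burnt)
  -> target ignites at step 1
Step 2: cell (4,4)='.' (+10 fires, +6 burnt)
Step 3: cell (4,4)='.' (+8 fires, +10 burnt)
Step 4: cell (4,4)='.' (+4 fires, +8 burnt)
Step 5: cell (4,4)='.' (+1 fires, +4 burnt)
Step 6: cell (4,4)='.' (+0 fires, +1 burnt)
  fire out at step 6

1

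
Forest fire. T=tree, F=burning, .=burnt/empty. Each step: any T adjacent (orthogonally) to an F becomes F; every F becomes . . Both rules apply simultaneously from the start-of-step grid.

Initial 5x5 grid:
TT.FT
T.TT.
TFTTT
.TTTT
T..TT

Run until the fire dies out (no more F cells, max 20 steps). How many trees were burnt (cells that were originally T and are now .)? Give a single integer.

Answer: 16

Derivation:
Step 1: +5 fires, +2 burnt (F count now 5)
Step 2: +4 fires, +5 burnt (F count now 4)
Step 3: +3 fires, +4 burnt (F count now 3)
Step 4: +3 fires, +3 burnt (F count now 3)
Step 5: +1 fires, +3 burnt (F count now 1)
Step 6: +0 fires, +1 burnt (F count now 0)
Fire out after step 6
Initially T: 17, now '.': 24
Total burnt (originally-T cells now '.'): 16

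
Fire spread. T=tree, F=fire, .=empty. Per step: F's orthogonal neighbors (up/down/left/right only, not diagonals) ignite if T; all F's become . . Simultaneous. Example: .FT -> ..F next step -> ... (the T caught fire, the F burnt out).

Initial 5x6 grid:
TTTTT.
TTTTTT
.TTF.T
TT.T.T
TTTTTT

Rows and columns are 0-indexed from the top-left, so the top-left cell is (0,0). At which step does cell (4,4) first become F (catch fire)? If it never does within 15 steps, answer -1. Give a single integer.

Step 1: cell (4,4)='T' (+3 fires, +1 burnt)
Step 2: cell (4,4)='T' (+5 fires, +3 burnt)
Step 3: cell (4,4)='F' (+7 fires, +5 burnt)
  -> target ignites at step 3
Step 4: cell (4,4)='.' (+6 fires, +7 burnt)
Step 5: cell (4,4)='.' (+3 fires, +6 burnt)
Step 6: cell (4,4)='.' (+0 fires, +3 burnt)
  fire out at step 6

3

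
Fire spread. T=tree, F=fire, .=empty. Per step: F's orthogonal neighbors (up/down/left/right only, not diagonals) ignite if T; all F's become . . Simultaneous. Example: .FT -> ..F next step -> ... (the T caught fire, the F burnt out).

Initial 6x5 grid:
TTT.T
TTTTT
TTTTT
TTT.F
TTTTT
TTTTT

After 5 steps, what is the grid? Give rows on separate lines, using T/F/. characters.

Step 1: 2 trees catch fire, 1 burn out
  TTT.T
  TTTTT
  TTTTF
  TTT..
  TTTTF
  TTTTT
Step 2: 4 trees catch fire, 2 burn out
  TTT.T
  TTTTF
  TTTF.
  TTT..
  TTTF.
  TTTTF
Step 3: 5 trees catch fire, 4 burn out
  TTT.F
  TTTF.
  TTF..
  TTT..
  TTF..
  TTTF.
Step 4: 5 trees catch fire, 5 burn out
  TTT..
  TTF..
  TF...
  TTF..
  TF...
  TTF..
Step 5: 6 trees catch fire, 5 burn out
  TTF..
  TF...
  F....
  TF...
  F....
  TF...

TTF..
TF...
F....
TF...
F....
TF...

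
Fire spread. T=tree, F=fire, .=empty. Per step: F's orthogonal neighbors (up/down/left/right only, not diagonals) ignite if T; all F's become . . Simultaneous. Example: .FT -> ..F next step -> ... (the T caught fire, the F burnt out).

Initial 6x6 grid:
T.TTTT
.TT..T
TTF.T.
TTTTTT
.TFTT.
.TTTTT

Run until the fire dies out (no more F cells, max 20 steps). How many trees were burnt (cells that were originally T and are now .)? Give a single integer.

Answer: 24

Derivation:
Step 1: +6 fires, +2 burnt (F count now 6)
Step 2: +8 fires, +6 burnt (F count now 8)
Step 3: +4 fires, +8 burnt (F count now 4)
Step 4: +4 fires, +4 burnt (F count now 4)
Step 5: +1 fires, +4 burnt (F count now 1)
Step 6: +1 fires, +1 burnt (F count now 1)
Step 7: +0 fires, +1 burnt (F count now 0)
Fire out after step 7
Initially T: 25, now '.': 35
Total burnt (originally-T cells now '.'): 24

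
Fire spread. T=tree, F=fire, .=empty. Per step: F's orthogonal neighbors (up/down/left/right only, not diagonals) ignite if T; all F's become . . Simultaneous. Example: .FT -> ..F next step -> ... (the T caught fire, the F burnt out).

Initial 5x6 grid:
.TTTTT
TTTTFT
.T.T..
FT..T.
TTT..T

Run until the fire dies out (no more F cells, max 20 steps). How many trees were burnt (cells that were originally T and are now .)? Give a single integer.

Step 1: +5 fires, +2 burnt (F count now 5)
Step 2: +6 fires, +5 burnt (F count now 6)
Step 3: +3 fires, +6 burnt (F count now 3)
Step 4: +2 fires, +3 burnt (F count now 2)
Step 5: +0 fires, +2 burnt (F count now 0)
Fire out after step 5
Initially T: 18, now '.': 28
Total burnt (originally-T cells now '.'): 16

Answer: 16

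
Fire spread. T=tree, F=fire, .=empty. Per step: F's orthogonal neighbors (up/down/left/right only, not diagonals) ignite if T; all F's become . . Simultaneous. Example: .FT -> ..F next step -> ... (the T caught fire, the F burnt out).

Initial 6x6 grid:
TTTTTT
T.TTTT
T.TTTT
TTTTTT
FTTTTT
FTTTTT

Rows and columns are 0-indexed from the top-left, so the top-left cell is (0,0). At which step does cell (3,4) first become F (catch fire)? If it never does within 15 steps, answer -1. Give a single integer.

Step 1: cell (3,4)='T' (+3 fires, +2 burnt)
Step 2: cell (3,4)='T' (+4 fires, +3 burnt)
Step 3: cell (3,4)='T' (+4 fires, +4 burnt)
Step 4: cell (3,4)='T' (+5 fires, +4 burnt)
Step 5: cell (3,4)='F' (+6 fires, +5 burnt)
  -> target ignites at step 5
Step 6: cell (3,4)='.' (+4 fires, +6 burnt)
Step 7: cell (3,4)='.' (+3 fires, +4 burnt)
Step 8: cell (3,4)='.' (+2 fires, +3 burnt)
Step 9: cell (3,4)='.' (+1 fires, +2 burnt)
Step 10: cell (3,4)='.' (+0 fires, +1 burnt)
  fire out at step 10

5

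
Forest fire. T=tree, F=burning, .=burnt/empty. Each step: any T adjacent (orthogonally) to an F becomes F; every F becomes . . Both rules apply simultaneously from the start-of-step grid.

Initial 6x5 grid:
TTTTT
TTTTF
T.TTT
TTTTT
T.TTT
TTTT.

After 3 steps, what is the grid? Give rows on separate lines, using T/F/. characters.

Step 1: 3 trees catch fire, 1 burn out
  TTTTF
  TTTF.
  T.TTF
  TTTTT
  T.TTT
  TTTT.
Step 2: 4 trees catch fire, 3 burn out
  TTTF.
  TTF..
  T.TF.
  TTTTF
  T.TTT
  TTTT.
Step 3: 5 trees catch fire, 4 burn out
  TTF..
  TF...
  T.F..
  TTTF.
  T.TTF
  TTTT.

TTF..
TF...
T.F..
TTTF.
T.TTF
TTTT.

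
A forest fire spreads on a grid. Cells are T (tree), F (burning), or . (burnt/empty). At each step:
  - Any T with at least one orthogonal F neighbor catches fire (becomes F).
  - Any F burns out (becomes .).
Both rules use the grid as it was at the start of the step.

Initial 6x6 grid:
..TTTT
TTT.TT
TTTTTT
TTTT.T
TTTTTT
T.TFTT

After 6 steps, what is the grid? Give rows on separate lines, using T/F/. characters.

Step 1: 3 trees catch fire, 1 burn out
  ..TTTT
  TTT.TT
  TTTTTT
  TTTT.T
  TTTFTT
  T.F.FT
Step 2: 4 trees catch fire, 3 burn out
  ..TTTT
  TTT.TT
  TTTTTT
  TTTF.T
  TTF.FT
  T....F
Step 3: 4 trees catch fire, 4 burn out
  ..TTTT
  TTT.TT
  TTTFTT
  TTF..T
  TF...F
  T.....
Step 4: 5 trees catch fire, 4 burn out
  ..TTTT
  TTT.TT
  TTF.FT
  TF...F
  F.....
  T.....
Step 5: 6 trees catch fire, 5 burn out
  ..TTTT
  TTF.FT
  TF...F
  F.....
  ......
  F.....
Step 6: 5 trees catch fire, 6 burn out
  ..FTFT
  TF...F
  F.....
  ......
  ......
  ......

..FTFT
TF...F
F.....
......
......
......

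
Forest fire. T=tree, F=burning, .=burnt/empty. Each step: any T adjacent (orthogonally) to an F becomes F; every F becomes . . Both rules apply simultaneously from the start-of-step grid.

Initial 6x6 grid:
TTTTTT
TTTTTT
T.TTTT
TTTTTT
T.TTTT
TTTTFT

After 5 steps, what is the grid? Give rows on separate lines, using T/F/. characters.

Step 1: 3 trees catch fire, 1 burn out
  TTTTTT
  TTTTTT
  T.TTTT
  TTTTTT
  T.TTFT
  TTTF.F
Step 2: 4 trees catch fire, 3 burn out
  TTTTTT
  TTTTTT
  T.TTTT
  TTTTFT
  T.TF.F
  TTF...
Step 3: 5 trees catch fire, 4 burn out
  TTTTTT
  TTTTTT
  T.TTFT
  TTTF.F
  T.F...
  TF....
Step 4: 5 trees catch fire, 5 burn out
  TTTTTT
  TTTTFT
  T.TF.F
  TTF...
  T.....
  F.....
Step 5: 6 trees catch fire, 5 burn out
  TTTTFT
  TTTF.F
  T.F...
  TF....
  F.....
  ......

TTTTFT
TTTF.F
T.F...
TF....
F.....
......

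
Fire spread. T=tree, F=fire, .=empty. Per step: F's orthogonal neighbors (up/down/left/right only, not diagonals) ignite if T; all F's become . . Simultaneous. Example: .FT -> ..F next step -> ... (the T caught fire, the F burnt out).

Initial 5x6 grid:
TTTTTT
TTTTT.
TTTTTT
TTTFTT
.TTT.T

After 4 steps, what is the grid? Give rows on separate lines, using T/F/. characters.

Step 1: 4 trees catch fire, 1 burn out
  TTTTTT
  TTTTT.
  TTTFTT
  TTF.FT
  .TTF.T
Step 2: 6 trees catch fire, 4 burn out
  TTTTTT
  TTTFT.
  TTF.FT
  TF...F
  .TF..T
Step 3: 8 trees catch fire, 6 burn out
  TTTFTT
  TTF.F.
  TF...F
  F.....
  .F...F
Step 4: 4 trees catch fire, 8 burn out
  TTF.FT
  TF....
  F.....
  ......
  ......

TTF.FT
TF....
F.....
......
......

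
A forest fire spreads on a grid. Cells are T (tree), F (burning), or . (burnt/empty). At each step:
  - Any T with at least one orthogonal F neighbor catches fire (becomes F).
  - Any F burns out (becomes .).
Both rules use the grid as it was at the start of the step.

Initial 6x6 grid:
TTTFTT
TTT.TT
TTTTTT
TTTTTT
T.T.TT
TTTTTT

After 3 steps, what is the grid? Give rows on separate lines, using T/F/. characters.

Step 1: 2 trees catch fire, 1 burn out
  TTF.FT
  TTT.TT
  TTTTTT
  TTTTTT
  T.T.TT
  TTTTTT
Step 2: 4 trees catch fire, 2 burn out
  TF...F
  TTF.FT
  TTTTTT
  TTTTTT
  T.T.TT
  TTTTTT
Step 3: 5 trees catch fire, 4 burn out
  F.....
  TF...F
  TTFTFT
  TTTTTT
  T.T.TT
  TTTTTT

F.....
TF...F
TTFTFT
TTTTTT
T.T.TT
TTTTTT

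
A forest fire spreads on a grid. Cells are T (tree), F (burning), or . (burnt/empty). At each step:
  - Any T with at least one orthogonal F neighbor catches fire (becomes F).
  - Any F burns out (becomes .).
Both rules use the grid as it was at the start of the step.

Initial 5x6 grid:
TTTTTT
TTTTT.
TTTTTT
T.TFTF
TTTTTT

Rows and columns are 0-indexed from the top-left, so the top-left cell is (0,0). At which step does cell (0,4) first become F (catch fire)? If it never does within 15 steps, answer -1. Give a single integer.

Step 1: cell (0,4)='T' (+6 fires, +2 burnt)
Step 2: cell (0,4)='T' (+5 fires, +6 burnt)
Step 3: cell (0,4)='T' (+5 fires, +5 burnt)
Step 4: cell (0,4)='F' (+5 fires, +5 burnt)
  -> target ignites at step 4
Step 5: cell (0,4)='.' (+4 fires, +5 burnt)
Step 6: cell (0,4)='.' (+1 fires, +4 burnt)
Step 7: cell (0,4)='.' (+0 fires, +1 burnt)
  fire out at step 7

4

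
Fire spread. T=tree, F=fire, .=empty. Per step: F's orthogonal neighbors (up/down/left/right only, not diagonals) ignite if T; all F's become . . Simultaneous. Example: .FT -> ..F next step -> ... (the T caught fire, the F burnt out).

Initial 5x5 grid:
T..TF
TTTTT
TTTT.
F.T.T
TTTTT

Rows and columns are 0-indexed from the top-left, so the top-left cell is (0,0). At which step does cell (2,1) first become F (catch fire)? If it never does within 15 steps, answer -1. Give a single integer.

Step 1: cell (2,1)='T' (+4 fires, +2 burnt)
Step 2: cell (2,1)='F' (+4 fires, +4 burnt)
  -> target ignites at step 2
Step 3: cell (2,1)='.' (+6 fires, +4 burnt)
Step 4: cell (2,1)='.' (+2 fires, +6 burnt)
Step 5: cell (2,1)='.' (+1 fires, +2 burnt)
Step 6: cell (2,1)='.' (+1 fires, +1 burnt)
Step 7: cell (2,1)='.' (+0 fires, +1 burnt)
  fire out at step 7

2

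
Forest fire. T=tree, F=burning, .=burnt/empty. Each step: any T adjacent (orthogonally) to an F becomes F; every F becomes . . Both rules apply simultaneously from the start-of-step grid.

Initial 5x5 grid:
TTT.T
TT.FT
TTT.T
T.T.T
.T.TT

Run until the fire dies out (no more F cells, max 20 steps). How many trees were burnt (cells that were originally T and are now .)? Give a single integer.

Answer: 6

Derivation:
Step 1: +1 fires, +1 burnt (F count now 1)
Step 2: +2 fires, +1 burnt (F count now 2)
Step 3: +1 fires, +2 burnt (F count now 1)
Step 4: +1 fires, +1 burnt (F count now 1)
Step 5: +1 fires, +1 burnt (F count now 1)
Step 6: +0 fires, +1 burnt (F count now 0)
Fire out after step 6
Initially T: 17, now '.': 14
Total burnt (originally-T cells now '.'): 6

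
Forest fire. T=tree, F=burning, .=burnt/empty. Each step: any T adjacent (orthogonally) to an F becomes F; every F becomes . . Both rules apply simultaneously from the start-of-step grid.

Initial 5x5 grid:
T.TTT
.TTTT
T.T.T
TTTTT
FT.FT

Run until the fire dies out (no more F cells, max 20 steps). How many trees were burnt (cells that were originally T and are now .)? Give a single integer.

Step 1: +4 fires, +2 burnt (F count now 4)
Step 2: +4 fires, +4 burnt (F count now 4)
Step 3: +2 fires, +4 burnt (F count now 2)
Step 4: +2 fires, +2 burnt (F count now 2)
Step 5: +4 fires, +2 burnt (F count now 4)
Step 6: +1 fires, +4 burnt (F count now 1)
Step 7: +0 fires, +1 burnt (F count now 0)
Fire out after step 7
Initially T: 18, now '.': 24
Total burnt (originally-T cells now '.'): 17

Answer: 17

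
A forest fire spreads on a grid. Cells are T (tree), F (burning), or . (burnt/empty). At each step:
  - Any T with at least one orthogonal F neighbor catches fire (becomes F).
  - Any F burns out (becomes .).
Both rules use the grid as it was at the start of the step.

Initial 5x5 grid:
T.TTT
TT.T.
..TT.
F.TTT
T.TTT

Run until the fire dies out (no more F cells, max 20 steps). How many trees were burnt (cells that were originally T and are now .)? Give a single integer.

Step 1: +1 fires, +1 burnt (F count now 1)
Step 2: +0 fires, +1 burnt (F count now 0)
Fire out after step 2
Initially T: 16, now '.': 10
Total burnt (originally-T cells now '.'): 1

Answer: 1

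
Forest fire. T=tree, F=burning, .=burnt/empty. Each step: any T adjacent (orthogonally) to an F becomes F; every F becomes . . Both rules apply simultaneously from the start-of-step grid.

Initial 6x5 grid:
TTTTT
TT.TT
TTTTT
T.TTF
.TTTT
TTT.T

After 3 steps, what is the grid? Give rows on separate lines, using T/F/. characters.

Step 1: 3 trees catch fire, 1 burn out
  TTTTT
  TT.TT
  TTTTF
  T.TF.
  .TTTF
  TTT.T
Step 2: 5 trees catch fire, 3 burn out
  TTTTT
  TT.TF
  TTTF.
  T.F..
  .TTF.
  TTT.F
Step 3: 4 trees catch fire, 5 burn out
  TTTTF
  TT.F.
  TTF..
  T....
  .TF..
  TTT..

TTTTF
TT.F.
TTF..
T....
.TF..
TTT..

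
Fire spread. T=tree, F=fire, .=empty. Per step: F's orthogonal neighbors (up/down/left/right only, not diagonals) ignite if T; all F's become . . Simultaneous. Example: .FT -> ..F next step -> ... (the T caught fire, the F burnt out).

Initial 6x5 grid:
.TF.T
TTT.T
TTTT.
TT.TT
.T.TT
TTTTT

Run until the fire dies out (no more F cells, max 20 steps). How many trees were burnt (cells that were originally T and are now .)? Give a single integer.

Answer: 20

Derivation:
Step 1: +2 fires, +1 burnt (F count now 2)
Step 2: +2 fires, +2 burnt (F count now 2)
Step 3: +3 fires, +2 burnt (F count now 3)
Step 4: +3 fires, +3 burnt (F count now 3)
Step 5: +4 fires, +3 burnt (F count now 4)
Step 6: +3 fires, +4 burnt (F count now 3)
Step 7: +3 fires, +3 burnt (F count now 3)
Step 8: +0 fires, +3 burnt (F count now 0)
Fire out after step 8
Initially T: 22, now '.': 28
Total burnt (originally-T cells now '.'): 20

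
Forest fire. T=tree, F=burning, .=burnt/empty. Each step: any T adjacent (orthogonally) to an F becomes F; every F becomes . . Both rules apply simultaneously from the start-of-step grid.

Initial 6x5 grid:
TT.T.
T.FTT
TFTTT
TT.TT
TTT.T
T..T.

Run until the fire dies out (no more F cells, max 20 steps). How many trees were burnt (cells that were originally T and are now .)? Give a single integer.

Step 1: +4 fires, +2 burnt (F count now 4)
Step 2: +6 fires, +4 burnt (F count now 6)
Step 3: +5 fires, +6 burnt (F count now 5)
Step 4: +3 fires, +5 burnt (F count now 3)
Step 5: +1 fires, +3 burnt (F count now 1)
Step 6: +0 fires, +1 burnt (F count now 0)
Fire out after step 6
Initially T: 20, now '.': 29
Total burnt (originally-T cells now '.'): 19

Answer: 19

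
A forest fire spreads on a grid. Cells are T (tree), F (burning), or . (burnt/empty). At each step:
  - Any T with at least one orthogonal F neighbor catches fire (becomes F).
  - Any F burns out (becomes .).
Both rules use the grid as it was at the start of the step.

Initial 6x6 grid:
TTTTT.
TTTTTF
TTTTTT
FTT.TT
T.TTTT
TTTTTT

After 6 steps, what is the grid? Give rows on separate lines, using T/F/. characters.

Step 1: 5 trees catch fire, 2 burn out
  TTTTT.
  TTTTF.
  FTTTTF
  .FT.TT
  F.TTTT
  TTTTTT
Step 2: 8 trees catch fire, 5 burn out
  TTTTF.
  FTTF..
  .FTTF.
  ..F.TF
  ..TTTT
  FTTTTT
Step 3: 10 trees catch fire, 8 burn out
  FTTF..
  .FF...
  ..FF..
  ....F.
  ..FTTF
  .FTTTT
Step 4: 6 trees catch fire, 10 burn out
  .FF...
  ......
  ......
  ......
  ...FF.
  ..FTTF
Step 5: 2 trees catch fire, 6 burn out
  ......
  ......
  ......
  ......
  ......
  ...FF.
Step 6: 0 trees catch fire, 2 burn out
  ......
  ......
  ......
  ......
  ......
  ......

......
......
......
......
......
......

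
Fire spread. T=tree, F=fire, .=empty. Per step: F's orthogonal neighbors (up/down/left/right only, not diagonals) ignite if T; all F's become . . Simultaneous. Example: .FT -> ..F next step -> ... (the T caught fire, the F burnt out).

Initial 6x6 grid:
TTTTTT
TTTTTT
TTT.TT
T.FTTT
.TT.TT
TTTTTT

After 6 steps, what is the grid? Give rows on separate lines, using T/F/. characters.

Step 1: 3 trees catch fire, 1 burn out
  TTTTTT
  TTTTTT
  TTF.TT
  T..FTT
  .TF.TT
  TTTTTT
Step 2: 5 trees catch fire, 3 burn out
  TTTTTT
  TTFTTT
  TF..TT
  T...FT
  .F..TT
  TTFTTT
Step 3: 9 trees catch fire, 5 burn out
  TTFTTT
  TF.FTT
  F...FT
  T....F
  ....FT
  TF.FTT
Step 4: 9 trees catch fire, 9 burn out
  TF.FTT
  F...FT
  .....F
  F.....
  .....F
  F...FT
Step 5: 4 trees catch fire, 9 burn out
  F...FT
  .....F
  ......
  ......
  ......
  .....F
Step 6: 1 trees catch fire, 4 burn out
  .....F
  ......
  ......
  ......
  ......
  ......

.....F
......
......
......
......
......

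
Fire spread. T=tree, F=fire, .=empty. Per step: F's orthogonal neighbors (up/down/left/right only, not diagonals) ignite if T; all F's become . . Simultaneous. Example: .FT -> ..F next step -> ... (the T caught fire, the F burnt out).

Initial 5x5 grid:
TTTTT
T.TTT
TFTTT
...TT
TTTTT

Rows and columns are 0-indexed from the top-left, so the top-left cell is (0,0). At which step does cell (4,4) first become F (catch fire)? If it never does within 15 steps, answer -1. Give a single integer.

Step 1: cell (4,4)='T' (+2 fires, +1 burnt)
Step 2: cell (4,4)='T' (+3 fires, +2 burnt)
Step 3: cell (4,4)='T' (+5 fires, +3 burnt)
Step 4: cell (4,4)='T' (+5 fires, +5 burnt)
Step 5: cell (4,4)='F' (+3 fires, +5 burnt)
  -> target ignites at step 5
Step 6: cell (4,4)='.' (+1 fires, +3 burnt)
Step 7: cell (4,4)='.' (+1 fires, +1 burnt)
Step 8: cell (4,4)='.' (+0 fires, +1 burnt)
  fire out at step 8

5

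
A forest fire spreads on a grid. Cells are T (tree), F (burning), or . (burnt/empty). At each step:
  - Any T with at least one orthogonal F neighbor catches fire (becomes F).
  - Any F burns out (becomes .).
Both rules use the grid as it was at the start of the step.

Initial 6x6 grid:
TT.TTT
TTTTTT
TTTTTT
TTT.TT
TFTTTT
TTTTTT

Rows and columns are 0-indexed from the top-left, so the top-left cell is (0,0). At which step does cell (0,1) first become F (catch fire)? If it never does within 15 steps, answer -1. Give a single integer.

Step 1: cell (0,1)='T' (+4 fires, +1 burnt)
Step 2: cell (0,1)='T' (+6 fires, +4 burnt)
Step 3: cell (0,1)='T' (+5 fires, +6 burnt)
Step 4: cell (0,1)='F' (+7 fires, +5 burnt)
  -> target ignites at step 4
Step 5: cell (0,1)='.' (+5 fires, +7 burnt)
Step 6: cell (0,1)='.' (+3 fires, +5 burnt)
Step 7: cell (0,1)='.' (+2 fires, +3 burnt)
Step 8: cell (0,1)='.' (+1 fires, +2 burnt)
Step 9: cell (0,1)='.' (+0 fires, +1 burnt)
  fire out at step 9

4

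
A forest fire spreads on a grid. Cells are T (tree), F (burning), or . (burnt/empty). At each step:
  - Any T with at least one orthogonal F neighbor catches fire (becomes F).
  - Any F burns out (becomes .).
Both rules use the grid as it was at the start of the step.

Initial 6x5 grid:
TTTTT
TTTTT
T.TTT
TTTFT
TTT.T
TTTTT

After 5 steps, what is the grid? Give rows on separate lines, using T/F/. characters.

Step 1: 3 trees catch fire, 1 burn out
  TTTTT
  TTTTT
  T.TFT
  TTF.F
  TTT.T
  TTTTT
Step 2: 6 trees catch fire, 3 burn out
  TTTTT
  TTTFT
  T.F.F
  TF...
  TTF.F
  TTTTT
Step 3: 7 trees catch fire, 6 burn out
  TTTFT
  TTF.F
  T....
  F....
  TF...
  TTFTF
Step 4: 7 trees catch fire, 7 burn out
  TTF.F
  TF...
  F....
  .....
  F....
  TF.F.
Step 5: 3 trees catch fire, 7 burn out
  TF...
  F....
  .....
  .....
  .....
  F....

TF...
F....
.....
.....
.....
F....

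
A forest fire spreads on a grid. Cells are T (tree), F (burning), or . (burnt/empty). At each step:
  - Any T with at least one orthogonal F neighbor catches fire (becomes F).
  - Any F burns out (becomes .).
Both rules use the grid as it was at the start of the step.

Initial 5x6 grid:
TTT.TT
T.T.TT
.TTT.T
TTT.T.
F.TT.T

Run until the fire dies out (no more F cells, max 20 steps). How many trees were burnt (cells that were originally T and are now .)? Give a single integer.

Answer: 13

Derivation:
Step 1: +1 fires, +1 burnt (F count now 1)
Step 2: +1 fires, +1 burnt (F count now 1)
Step 3: +2 fires, +1 burnt (F count now 2)
Step 4: +2 fires, +2 burnt (F count now 2)
Step 5: +3 fires, +2 burnt (F count now 3)
Step 6: +1 fires, +3 burnt (F count now 1)
Step 7: +1 fires, +1 burnt (F count now 1)
Step 8: +1 fires, +1 burnt (F count now 1)
Step 9: +1 fires, +1 burnt (F count now 1)
Step 10: +0 fires, +1 burnt (F count now 0)
Fire out after step 10
Initially T: 20, now '.': 23
Total burnt (originally-T cells now '.'): 13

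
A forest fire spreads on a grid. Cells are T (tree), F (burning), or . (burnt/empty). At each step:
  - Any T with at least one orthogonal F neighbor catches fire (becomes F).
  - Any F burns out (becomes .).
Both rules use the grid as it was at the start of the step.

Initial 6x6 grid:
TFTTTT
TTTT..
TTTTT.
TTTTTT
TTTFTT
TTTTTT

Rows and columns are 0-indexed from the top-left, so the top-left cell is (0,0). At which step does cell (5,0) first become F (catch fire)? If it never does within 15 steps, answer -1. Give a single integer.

Step 1: cell (5,0)='T' (+7 fires, +2 burnt)
Step 2: cell (5,0)='T' (+11 fires, +7 burnt)
Step 3: cell (5,0)='T' (+10 fires, +11 burnt)
Step 4: cell (5,0)='F' (+3 fires, +10 burnt)
  -> target ignites at step 4
Step 5: cell (5,0)='.' (+0 fires, +3 burnt)
  fire out at step 5

4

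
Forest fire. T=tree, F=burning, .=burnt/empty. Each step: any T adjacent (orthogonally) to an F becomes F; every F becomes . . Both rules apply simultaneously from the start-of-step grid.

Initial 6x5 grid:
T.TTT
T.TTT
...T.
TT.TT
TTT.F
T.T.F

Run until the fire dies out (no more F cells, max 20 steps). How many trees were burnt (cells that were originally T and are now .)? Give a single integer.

Answer: 9

Derivation:
Step 1: +1 fires, +2 burnt (F count now 1)
Step 2: +1 fires, +1 burnt (F count now 1)
Step 3: +1 fires, +1 burnt (F count now 1)
Step 4: +1 fires, +1 burnt (F count now 1)
Step 5: +3 fires, +1 burnt (F count now 3)
Step 6: +2 fires, +3 burnt (F count now 2)
Step 7: +0 fires, +2 burnt (F count now 0)
Fire out after step 7
Initially T: 18, now '.': 21
Total burnt (originally-T cells now '.'): 9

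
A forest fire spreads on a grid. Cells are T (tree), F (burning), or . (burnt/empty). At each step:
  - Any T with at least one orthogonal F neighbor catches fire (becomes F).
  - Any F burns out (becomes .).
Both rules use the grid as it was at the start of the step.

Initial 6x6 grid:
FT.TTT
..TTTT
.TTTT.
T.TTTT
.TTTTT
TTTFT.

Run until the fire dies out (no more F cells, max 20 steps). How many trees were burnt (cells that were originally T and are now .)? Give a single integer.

Step 1: +4 fires, +2 burnt (F count now 4)
Step 2: +4 fires, +4 burnt (F count now 4)
Step 3: +6 fires, +4 burnt (F count now 6)
Step 4: +4 fires, +6 burnt (F count now 4)
Step 5: +4 fires, +4 burnt (F count now 4)
Step 6: +2 fires, +4 burnt (F count now 2)
Step 7: +1 fires, +2 burnt (F count now 1)
Step 8: +0 fires, +1 burnt (F count now 0)
Fire out after step 8
Initially T: 26, now '.': 35
Total burnt (originally-T cells now '.'): 25

Answer: 25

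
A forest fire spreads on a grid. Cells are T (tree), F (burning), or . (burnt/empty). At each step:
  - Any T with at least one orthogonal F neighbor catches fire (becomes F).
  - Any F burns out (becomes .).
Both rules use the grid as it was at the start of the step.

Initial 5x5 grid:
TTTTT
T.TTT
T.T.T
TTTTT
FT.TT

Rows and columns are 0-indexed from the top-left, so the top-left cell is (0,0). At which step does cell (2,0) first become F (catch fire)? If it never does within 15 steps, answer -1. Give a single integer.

Step 1: cell (2,0)='T' (+2 fires, +1 burnt)
Step 2: cell (2,0)='F' (+2 fires, +2 burnt)
  -> target ignites at step 2
Step 3: cell (2,0)='.' (+2 fires, +2 burnt)
Step 4: cell (2,0)='.' (+3 fires, +2 burnt)
Step 5: cell (2,0)='.' (+4 fires, +3 burnt)
Step 6: cell (2,0)='.' (+4 fires, +4 burnt)
Step 7: cell (2,0)='.' (+2 fires, +4 burnt)
Step 8: cell (2,0)='.' (+1 fires, +2 burnt)
Step 9: cell (2,0)='.' (+0 fires, +1 burnt)
  fire out at step 9

2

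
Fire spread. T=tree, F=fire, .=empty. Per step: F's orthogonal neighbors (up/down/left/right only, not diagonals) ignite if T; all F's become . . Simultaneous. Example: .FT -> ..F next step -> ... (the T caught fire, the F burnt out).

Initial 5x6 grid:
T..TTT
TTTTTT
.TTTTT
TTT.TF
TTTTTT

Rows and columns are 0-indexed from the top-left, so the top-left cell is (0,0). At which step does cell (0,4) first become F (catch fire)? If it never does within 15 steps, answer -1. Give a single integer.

Step 1: cell (0,4)='T' (+3 fires, +1 burnt)
Step 2: cell (0,4)='T' (+3 fires, +3 burnt)
Step 3: cell (0,4)='T' (+4 fires, +3 burnt)
Step 4: cell (0,4)='F' (+4 fires, +4 burnt)
  -> target ignites at step 4
Step 5: cell (0,4)='.' (+5 fires, +4 burnt)
Step 6: cell (0,4)='.' (+3 fires, +5 burnt)
Step 7: cell (0,4)='.' (+2 fires, +3 burnt)
Step 8: cell (0,4)='.' (+1 fires, +2 burnt)
Step 9: cell (0,4)='.' (+0 fires, +1 burnt)
  fire out at step 9

4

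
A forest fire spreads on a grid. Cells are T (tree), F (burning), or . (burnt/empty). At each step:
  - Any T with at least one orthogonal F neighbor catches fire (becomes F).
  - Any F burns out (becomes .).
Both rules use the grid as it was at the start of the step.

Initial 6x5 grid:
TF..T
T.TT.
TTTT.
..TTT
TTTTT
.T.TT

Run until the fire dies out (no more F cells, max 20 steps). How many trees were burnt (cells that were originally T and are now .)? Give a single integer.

Answer: 19

Derivation:
Step 1: +1 fires, +1 burnt (F count now 1)
Step 2: +1 fires, +1 burnt (F count now 1)
Step 3: +1 fires, +1 burnt (F count now 1)
Step 4: +1 fires, +1 burnt (F count now 1)
Step 5: +1 fires, +1 burnt (F count now 1)
Step 6: +3 fires, +1 burnt (F count now 3)
Step 7: +3 fires, +3 burnt (F count now 3)
Step 8: +3 fires, +3 burnt (F count now 3)
Step 9: +4 fires, +3 burnt (F count now 4)
Step 10: +1 fires, +4 burnt (F count now 1)
Step 11: +0 fires, +1 burnt (F count now 0)
Fire out after step 11
Initially T: 20, now '.': 29
Total burnt (originally-T cells now '.'): 19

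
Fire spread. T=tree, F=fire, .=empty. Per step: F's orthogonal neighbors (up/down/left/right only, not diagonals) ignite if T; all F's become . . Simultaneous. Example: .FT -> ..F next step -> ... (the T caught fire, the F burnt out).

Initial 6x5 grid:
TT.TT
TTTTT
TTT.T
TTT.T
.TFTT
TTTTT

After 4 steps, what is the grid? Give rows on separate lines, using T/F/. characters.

Step 1: 4 trees catch fire, 1 burn out
  TT.TT
  TTTTT
  TTT.T
  TTF.T
  .F.FT
  TTFTT
Step 2: 5 trees catch fire, 4 burn out
  TT.TT
  TTTTT
  TTF.T
  TF..T
  ....F
  TF.FT
Step 3: 6 trees catch fire, 5 burn out
  TT.TT
  TTFTT
  TF..T
  F...F
  .....
  F...F
Step 4: 4 trees catch fire, 6 burn out
  TT.TT
  TF.FT
  F...F
  .....
  .....
  .....

TT.TT
TF.FT
F...F
.....
.....
.....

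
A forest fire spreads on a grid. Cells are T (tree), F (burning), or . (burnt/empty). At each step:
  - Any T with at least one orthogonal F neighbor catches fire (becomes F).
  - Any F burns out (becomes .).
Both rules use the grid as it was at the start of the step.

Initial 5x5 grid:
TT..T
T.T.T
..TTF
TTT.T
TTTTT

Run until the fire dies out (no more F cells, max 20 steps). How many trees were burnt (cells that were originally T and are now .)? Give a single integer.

Answer: 14

Derivation:
Step 1: +3 fires, +1 burnt (F count now 3)
Step 2: +3 fires, +3 burnt (F count now 3)
Step 3: +3 fires, +3 burnt (F count now 3)
Step 4: +2 fires, +3 burnt (F count now 2)
Step 5: +2 fires, +2 burnt (F count now 2)
Step 6: +1 fires, +2 burnt (F count now 1)
Step 7: +0 fires, +1 burnt (F count now 0)
Fire out after step 7
Initially T: 17, now '.': 22
Total burnt (originally-T cells now '.'): 14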